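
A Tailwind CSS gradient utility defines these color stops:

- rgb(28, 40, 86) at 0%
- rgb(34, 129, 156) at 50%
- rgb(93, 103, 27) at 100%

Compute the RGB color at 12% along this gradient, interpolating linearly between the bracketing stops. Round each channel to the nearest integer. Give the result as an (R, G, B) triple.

(29, 61, 103)

12% lies between the 0% and 50% stops, so the local fraction is t = (12 − 0)/(50 − 0) = 12/50 ≈ 0.24.
R = 28 + 0.24 × (34 − 28) = 29.44 → 29
G = 40 + 0.24 × (129 − 40) = 61.36 → 61
B = 86 + 0.24 × (156 − 86) = 102.8 → 103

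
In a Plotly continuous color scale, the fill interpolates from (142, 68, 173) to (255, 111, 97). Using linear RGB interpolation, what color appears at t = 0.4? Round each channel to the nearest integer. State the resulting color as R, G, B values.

R = 142 + 0.4 × (255 − 142) = 142 + 0.4 × 113 = 187.2 → 187
G = 68 + 0.4 × (111 − 68) = 68 + 0.4 × 43 = 85.2 → 85
B = 173 + 0.4 × (97 − 173) = 173 + 0.4 × -76 = 142.6 → 143

(187, 85, 143)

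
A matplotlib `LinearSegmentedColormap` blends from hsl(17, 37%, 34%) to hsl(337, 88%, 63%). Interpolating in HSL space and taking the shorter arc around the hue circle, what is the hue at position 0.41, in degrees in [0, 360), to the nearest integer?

Hue: 337 − 17 = 320°, but |320| > 180 so the shorter arc goes the other way: Δh = 320 − 360 = -40°.
H = 17 + 0.41 × (-40) = 0.6 → 1°

1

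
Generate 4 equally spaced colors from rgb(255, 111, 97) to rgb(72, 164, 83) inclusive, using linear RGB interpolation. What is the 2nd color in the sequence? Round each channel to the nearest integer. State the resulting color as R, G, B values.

(194, 129, 92)

With 4 swatches and endpoints inclusive, swatch 2 sits at t = (2 − 1)/(4 − 1) = 1/3 ≈ 0.3333.
R = 255 + 0.3333 × (72 − 255) = 194.006 → 194
G = 111 + 0.3333 × (164 − 111) = 128.665 → 129
B = 97 + 0.3333 × (83 − 97) = 92.334 → 92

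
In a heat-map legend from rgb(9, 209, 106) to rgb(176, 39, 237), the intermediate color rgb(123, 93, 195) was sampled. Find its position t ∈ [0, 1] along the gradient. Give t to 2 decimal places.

Invert the lerp on the G channel (largest span, 170): t = (93 − 209) / (39 − 209) = -116/-170 = 0.68235.
Check on R: (123 − 9)/(176 − 9) = 0.6826 ✓

0.68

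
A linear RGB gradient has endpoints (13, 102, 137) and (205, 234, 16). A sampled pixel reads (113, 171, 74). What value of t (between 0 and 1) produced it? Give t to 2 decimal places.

Invert the lerp on the R channel (largest span, 192): t = (113 − 13) / (205 − 13) = 100/192 = 0.52083.
Check on G: (171 − 102)/(234 − 102) = 0.5227 ✓

0.52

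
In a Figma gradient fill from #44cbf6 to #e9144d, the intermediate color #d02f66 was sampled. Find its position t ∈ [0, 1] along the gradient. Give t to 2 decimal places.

0.85

Invert the lerp on the G channel (largest span, 183): t = (47 − 203) / (20 − 203) = -156/-183 = 0.85246.
Check on R: (208 − 68)/(233 − 68) = 0.8485 ✓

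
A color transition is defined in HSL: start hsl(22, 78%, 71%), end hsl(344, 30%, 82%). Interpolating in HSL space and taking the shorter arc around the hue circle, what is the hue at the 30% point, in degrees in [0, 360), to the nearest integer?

11

Hue: 344 − 22 = 322°, but |322| > 180 so the shorter arc goes the other way: Δh = 322 − 360 = -38°.
H = 22 + 0.3 × (-38) = 10.6 → 11°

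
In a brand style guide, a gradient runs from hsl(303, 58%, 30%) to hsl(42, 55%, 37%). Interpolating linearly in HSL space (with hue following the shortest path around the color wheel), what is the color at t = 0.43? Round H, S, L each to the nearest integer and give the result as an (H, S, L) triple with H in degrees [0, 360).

Hue: 42 − 303 = -261°, but |-261| > 180 so the shorter arc goes the other way: Δh = -261 + 360 = 99°.
H = 303 + 0.43 × (99) = 345.57 → 346°
S = 58 + 0.43 × (55 − 58) = 56.71 → 57%
L = 30 + 0.43 × (37 − 30) = 33.01 → 33%

(346, 57, 33)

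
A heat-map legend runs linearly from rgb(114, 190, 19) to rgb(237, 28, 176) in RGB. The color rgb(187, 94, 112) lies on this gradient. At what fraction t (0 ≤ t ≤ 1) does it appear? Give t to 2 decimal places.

Invert the lerp on the G channel (largest span, 162): t = (94 − 190) / (28 − 190) = -96/-162 = 0.59259.
Check on R: (187 − 114)/(237 − 114) = 0.5935 ✓

0.59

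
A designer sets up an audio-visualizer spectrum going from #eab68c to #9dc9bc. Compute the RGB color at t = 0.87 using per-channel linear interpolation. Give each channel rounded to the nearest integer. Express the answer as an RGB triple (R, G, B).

#eab68c → (234, 182, 140); #9dc9bc → (157, 201, 188).
R = 234 + 0.87 × (157 − 234) = 234 + 0.87 × -77 = 167.01 → 167
G = 182 + 0.87 × (201 − 182) = 182 + 0.87 × 19 = 198.53 → 199
B = 140 + 0.87 × (188 − 140) = 140 + 0.87 × 48 = 181.76 → 182

(167, 199, 182)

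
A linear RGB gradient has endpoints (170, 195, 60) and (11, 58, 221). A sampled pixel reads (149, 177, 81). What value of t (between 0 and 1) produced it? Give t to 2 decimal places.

Invert the lerp on the B channel (largest span, 161): t = (81 − 60) / (221 − 60) = 21/161 = 0.13043.
Check on R: (149 − 170)/(11 − 170) = 0.1321 ✓

0.13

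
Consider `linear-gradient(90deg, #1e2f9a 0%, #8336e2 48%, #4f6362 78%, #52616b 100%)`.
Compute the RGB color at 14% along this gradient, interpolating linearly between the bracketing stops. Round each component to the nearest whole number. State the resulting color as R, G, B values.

14% lies between the 0% and 48% stops, so the local fraction is t = (14 − 0)/(48 − 0) = 14/48 ≈ 0.2917.
#1e2f9a → (30, 47, 154); #8336e2 → (131, 54, 226).
R = 30 + 0.2917 × (131 − 30) = 59.462 → 59
G = 47 + 0.2917 × (54 − 47) = 49.042 → 49
B = 154 + 0.2917 × (226 − 154) = 175.002 → 175

(59, 49, 175)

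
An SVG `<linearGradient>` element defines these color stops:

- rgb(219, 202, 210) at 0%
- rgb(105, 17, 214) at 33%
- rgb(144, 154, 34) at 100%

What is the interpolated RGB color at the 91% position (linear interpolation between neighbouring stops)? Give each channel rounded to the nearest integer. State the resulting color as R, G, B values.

91% lies between the 33% and 100% stops, so the local fraction is t = (91 − 33)/(100 − 33) = 58/67 ≈ 0.8657.
R = 105 + 0.8657 × (144 − 105) = 138.762 → 139
G = 17 + 0.8657 × (154 − 17) = 135.601 → 136
B = 214 + 0.8657 × (34 − 214) = 58.174 → 58

(139, 136, 58)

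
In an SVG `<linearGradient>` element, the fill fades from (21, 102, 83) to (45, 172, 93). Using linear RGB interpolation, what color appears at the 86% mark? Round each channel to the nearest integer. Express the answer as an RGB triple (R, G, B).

(42, 162, 92)

86% corresponds to t = 0.86.
R = 21 + 0.86 × (45 − 21) = 21 + 0.86 × 24 = 41.64 → 42
G = 102 + 0.86 × (172 − 102) = 102 + 0.86 × 70 = 162.2 → 162
B = 83 + 0.86 × (93 − 83) = 83 + 0.86 × 10 = 91.6 → 92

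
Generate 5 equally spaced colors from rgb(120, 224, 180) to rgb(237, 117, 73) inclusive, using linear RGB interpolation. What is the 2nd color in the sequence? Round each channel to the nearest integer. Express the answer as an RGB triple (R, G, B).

With 5 swatches and endpoints inclusive, swatch 2 sits at t = (2 − 1)/(5 − 1) = 1/4 ≈ 0.25.
R = 120 + 0.25 × (237 − 120) = 149.25 → 149
G = 224 + 0.25 × (117 − 224) = 197.25 → 197
B = 180 + 0.25 × (73 − 180) = 153.25 → 153

(149, 197, 153)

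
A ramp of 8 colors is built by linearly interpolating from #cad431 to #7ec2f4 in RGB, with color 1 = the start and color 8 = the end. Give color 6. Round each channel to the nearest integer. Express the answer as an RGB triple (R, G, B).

With 8 swatches and endpoints inclusive, swatch 6 sits at t = (6 − 1)/(8 − 1) = 5/7 ≈ 0.7143.
#cad431 → (202, 212, 49); #7ec2f4 → (126, 194, 244).
R = 202 + 0.7143 × (126 − 202) = 147.713 → 148
G = 212 + 0.7143 × (194 − 212) = 199.143 → 199
B = 49 + 0.7143 × (244 − 49) = 188.288 → 188

(148, 199, 188)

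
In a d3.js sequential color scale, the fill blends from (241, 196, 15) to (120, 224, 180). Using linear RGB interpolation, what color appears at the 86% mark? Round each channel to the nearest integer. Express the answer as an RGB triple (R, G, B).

86% corresponds to t = 0.86.
R = 241 + 0.86 × (120 − 241) = 241 + 0.86 × -121 = 136.94 → 137
G = 196 + 0.86 × (224 − 196) = 196 + 0.86 × 28 = 220.08 → 220
B = 15 + 0.86 × (180 − 15) = 15 + 0.86 × 165 = 156.9 → 157

(137, 220, 157)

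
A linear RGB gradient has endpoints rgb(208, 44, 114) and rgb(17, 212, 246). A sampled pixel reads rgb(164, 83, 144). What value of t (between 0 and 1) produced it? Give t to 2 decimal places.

Invert the lerp on the R channel (largest span, 191): t = (164 − 208) / (17 − 208) = -44/-191 = 0.23037.
Check on G: (83 − 44)/(212 − 44) = 0.2321 ✓

0.23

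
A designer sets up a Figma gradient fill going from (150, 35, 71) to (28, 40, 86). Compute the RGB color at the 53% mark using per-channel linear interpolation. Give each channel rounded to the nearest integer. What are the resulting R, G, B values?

(85, 38, 79)

53% corresponds to t = 0.53.
R = 150 + 0.53 × (28 − 150) = 150 + 0.53 × -122 = 85.34 → 85
G = 35 + 0.53 × (40 − 35) = 35 + 0.53 × 5 = 37.65 → 38
B = 71 + 0.53 × (86 − 71) = 71 + 0.53 × 15 = 78.95 → 79
So the blended color is (85, 38, 79), about #55264f.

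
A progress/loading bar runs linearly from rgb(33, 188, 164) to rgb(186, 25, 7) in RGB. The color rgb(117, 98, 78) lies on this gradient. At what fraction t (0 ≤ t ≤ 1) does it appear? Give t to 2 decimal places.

Invert the lerp on the G channel (largest span, 163): t = (98 − 188) / (25 − 188) = -90/-163 = 0.55215.
Check on R: (117 − 33)/(186 − 33) = 0.549 ✓

0.55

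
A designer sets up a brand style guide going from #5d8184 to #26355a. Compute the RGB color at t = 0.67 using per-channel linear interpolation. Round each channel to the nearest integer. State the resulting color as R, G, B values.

#5d8184 → (93, 129, 132); #26355a → (38, 53, 90).
R = 93 + 0.67 × (38 − 93) = 93 + 0.67 × -55 = 56.15 → 56
G = 129 + 0.67 × (53 − 129) = 129 + 0.67 × -76 = 78.08 → 78
B = 132 + 0.67 × (90 − 132) = 132 + 0.67 × -42 = 103.86 → 104
So the blended color is (56, 78, 104), about #384e68.

(56, 78, 104)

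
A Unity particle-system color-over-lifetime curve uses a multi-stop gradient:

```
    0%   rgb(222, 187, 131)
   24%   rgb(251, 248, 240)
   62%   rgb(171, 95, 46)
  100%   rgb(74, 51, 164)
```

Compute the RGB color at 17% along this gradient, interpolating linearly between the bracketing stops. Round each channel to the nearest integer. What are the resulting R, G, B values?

(243, 230, 208)

17% lies between the 0% and 24% stops, so the local fraction is t = (17 − 0)/(24 − 0) = 17/24 ≈ 0.7083.
R = 222 + 0.7083 × (251 − 222) = 242.541 → 243
G = 187 + 0.7083 × (248 − 187) = 230.206 → 230
B = 131 + 0.7083 × (240 − 131) = 208.205 → 208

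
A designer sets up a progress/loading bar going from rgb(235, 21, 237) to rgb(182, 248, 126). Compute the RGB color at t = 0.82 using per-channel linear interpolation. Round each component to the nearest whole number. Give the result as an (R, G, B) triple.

R = 235 + 0.82 × (182 − 235) = 235 + 0.82 × -53 = 191.54 → 192
G = 21 + 0.82 × (248 − 21) = 21 + 0.82 × 227 = 207.14 → 207
B = 237 + 0.82 × (126 − 237) = 237 + 0.82 × -111 = 145.98 → 146

(192, 207, 146)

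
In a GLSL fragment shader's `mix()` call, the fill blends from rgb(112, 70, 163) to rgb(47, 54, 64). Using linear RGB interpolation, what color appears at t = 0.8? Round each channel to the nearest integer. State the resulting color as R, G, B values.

R = 112 + 0.8 × (47 − 112) = 112 + 0.8 × -65 = 60 → 60
G = 70 + 0.8 × (54 − 70) = 70 + 0.8 × -16 = 57.2 → 57
B = 163 + 0.8 × (64 − 163) = 163 + 0.8 × -99 = 83.8 → 84
So the blended color is (60, 57, 84), about #3c3954.

(60, 57, 84)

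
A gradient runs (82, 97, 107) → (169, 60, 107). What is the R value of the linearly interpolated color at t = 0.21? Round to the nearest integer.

R = 82 + 0.21 × (169 − 82) = 100.27 → 100

100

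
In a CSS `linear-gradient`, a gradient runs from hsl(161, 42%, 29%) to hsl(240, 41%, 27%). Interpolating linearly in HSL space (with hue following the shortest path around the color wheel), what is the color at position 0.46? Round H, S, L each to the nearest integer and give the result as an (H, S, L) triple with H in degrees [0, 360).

(197, 42, 28)

Hue arc: Δh = 240 − 161 = 79° (|Δh| ≤ 180, already the shorter path).
H = 161 + 0.46 × (79) = 197.34 → 197°
S = 42 + 0.46 × (41 − 42) = 41.54 → 42%
L = 29 + 0.46 × (27 − 29) = 28.08 → 28%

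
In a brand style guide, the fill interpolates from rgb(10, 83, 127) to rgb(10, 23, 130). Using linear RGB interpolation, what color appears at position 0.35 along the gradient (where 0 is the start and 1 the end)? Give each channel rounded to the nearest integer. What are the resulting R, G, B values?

(10, 62, 128)

R = 10 + 0.35 × (10 − 10) = 10 + 0.35 × 0 = 10 → 10
G = 83 + 0.35 × (23 − 83) = 83 + 0.35 × -60 = 62 → 62
B = 127 + 0.35 × (130 − 127) = 127 + 0.35 × 3 = 128.05 → 128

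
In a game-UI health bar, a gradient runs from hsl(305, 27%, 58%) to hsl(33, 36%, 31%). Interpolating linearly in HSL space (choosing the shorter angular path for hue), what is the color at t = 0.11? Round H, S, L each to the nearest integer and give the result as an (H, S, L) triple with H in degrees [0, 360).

(315, 28, 55)

Hue: 33 − 305 = -272°, but |-272| > 180 so the shorter arc goes the other way: Δh = -272 + 360 = 88°.
H = 305 + 0.11 × (88) = 314.68 → 315°
S = 27 + 0.11 × (36 − 27) = 27.99 → 28%
L = 58 + 0.11 × (31 − 58) = 55.03 → 55%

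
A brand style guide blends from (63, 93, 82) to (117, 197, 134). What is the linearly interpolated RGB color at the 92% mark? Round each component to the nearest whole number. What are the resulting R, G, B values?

92% corresponds to t = 0.92.
R = 63 + 0.92 × (117 − 63) = 63 + 0.92 × 54 = 112.68 → 113
G = 93 + 0.92 × (197 − 93) = 93 + 0.92 × 104 = 188.68 → 189
B = 82 + 0.92 × (134 − 82) = 82 + 0.92 × 52 = 129.84 → 130
So the blended color is (113, 189, 130), about #71bd82.

(113, 189, 130)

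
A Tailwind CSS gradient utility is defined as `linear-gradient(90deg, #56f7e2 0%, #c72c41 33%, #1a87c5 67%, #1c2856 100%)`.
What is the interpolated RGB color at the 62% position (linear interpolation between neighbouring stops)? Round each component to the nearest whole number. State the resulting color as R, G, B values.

(51, 122, 178)

62% lies between the 33% and 67% stops, so the local fraction is t = (62 − 33)/(67 − 33) = 29/34 ≈ 0.8529.
#c72c41 → (199, 44, 65); #1a87c5 → (26, 135, 197).
R = 199 + 0.8529 × (26 − 199) = 51.448 → 51
G = 44 + 0.8529 × (135 − 44) = 121.614 → 122
B = 65 + 0.8529 × (197 − 65) = 177.583 → 178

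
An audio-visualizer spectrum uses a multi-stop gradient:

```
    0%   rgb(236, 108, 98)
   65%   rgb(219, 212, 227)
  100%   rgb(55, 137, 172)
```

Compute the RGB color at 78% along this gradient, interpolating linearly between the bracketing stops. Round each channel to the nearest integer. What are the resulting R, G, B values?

(158, 184, 207)

78% lies between the 65% and 100% stops, so the local fraction is t = (78 − 65)/(100 − 65) = 13/35 ≈ 0.3714.
R = 219 + 0.3714 × (55 − 219) = 158.09 → 158
G = 212 + 0.3714 × (137 − 212) = 184.145 → 184
B = 227 + 0.3714 × (172 − 227) = 206.573 → 207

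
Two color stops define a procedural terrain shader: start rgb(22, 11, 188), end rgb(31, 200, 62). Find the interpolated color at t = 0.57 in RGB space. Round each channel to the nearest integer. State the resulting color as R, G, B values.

R = 22 + 0.57 × (31 − 22) = 22 + 0.57 × 9 = 27.13 → 27
G = 11 + 0.57 × (200 − 11) = 11 + 0.57 × 189 = 118.73 → 119
B = 188 + 0.57 × (62 − 188) = 188 + 0.57 × -126 = 116.18 → 116
So the blended color is (27, 119, 116), about #1b7774.

(27, 119, 116)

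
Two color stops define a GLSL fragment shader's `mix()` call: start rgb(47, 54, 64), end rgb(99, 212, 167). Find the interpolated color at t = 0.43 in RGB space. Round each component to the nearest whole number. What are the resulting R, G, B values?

R = 47 + 0.43 × (99 − 47) = 47 + 0.43 × 52 = 69.36 → 69
G = 54 + 0.43 × (212 − 54) = 54 + 0.43 × 158 = 121.94 → 122
B = 64 + 0.43 × (167 − 64) = 64 + 0.43 × 103 = 108.29 → 108
So the blended color is (69, 122, 108), about #457a6c.

(69, 122, 108)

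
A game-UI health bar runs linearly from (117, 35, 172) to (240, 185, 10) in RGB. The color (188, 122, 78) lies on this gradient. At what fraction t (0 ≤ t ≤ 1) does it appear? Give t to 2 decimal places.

Invert the lerp on the B channel (largest span, 162): t = (78 − 172) / (10 − 172) = -94/-162 = 0.58025.
Check on R: (188 − 117)/(240 − 117) = 0.5772 ✓

0.58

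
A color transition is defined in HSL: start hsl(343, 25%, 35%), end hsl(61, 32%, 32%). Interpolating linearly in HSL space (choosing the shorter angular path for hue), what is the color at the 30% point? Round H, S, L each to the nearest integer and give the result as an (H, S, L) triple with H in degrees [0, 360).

(6, 27, 34)

Hue: 61 − 343 = -282°, but |-282| > 180 so the shorter arc goes the other way: Δh = -282 + 360 = 78°.
H = 343 + 0.3 × (78) = 366.4 → 366 → 366 mod 360 = 6°
S = 25 + 0.3 × (32 − 25) = 27.1 → 27%
L = 35 + 0.3 × (32 − 35) = 34.1 → 34%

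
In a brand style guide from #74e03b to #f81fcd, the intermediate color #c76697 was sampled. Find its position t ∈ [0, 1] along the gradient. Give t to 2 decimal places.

0.63

Invert the lerp on the G channel (largest span, 193): t = (102 − 224) / (31 − 224) = -122/-193 = 0.63212.
Check on R: (199 − 116)/(248 − 116) = 0.6288 ✓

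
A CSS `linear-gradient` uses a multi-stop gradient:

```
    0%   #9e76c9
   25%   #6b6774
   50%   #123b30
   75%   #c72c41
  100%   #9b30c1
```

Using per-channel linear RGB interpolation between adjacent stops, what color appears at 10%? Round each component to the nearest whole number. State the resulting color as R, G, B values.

(138, 112, 167)

10% lies between the 0% and 25% stops, so the local fraction is t = (10 − 0)/(25 − 0) = 10/25 ≈ 0.4.
#9e76c9 → (158, 118, 201); #6b6774 → (107, 103, 116).
R = 158 + 0.4 × (107 − 158) = 137.6 → 138
G = 118 + 0.4 × (103 − 118) = 112 → 112
B = 201 + 0.4 × (116 − 201) = 167 → 167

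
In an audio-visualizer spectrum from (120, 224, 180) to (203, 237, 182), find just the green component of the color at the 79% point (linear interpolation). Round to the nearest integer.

G = 224 + 0.79 × (237 − 224) = 234.27 → 234

234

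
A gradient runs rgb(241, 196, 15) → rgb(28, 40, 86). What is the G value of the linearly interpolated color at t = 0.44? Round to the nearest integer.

G = 196 + 0.44 × (40 − 196) = 127.36 → 127

127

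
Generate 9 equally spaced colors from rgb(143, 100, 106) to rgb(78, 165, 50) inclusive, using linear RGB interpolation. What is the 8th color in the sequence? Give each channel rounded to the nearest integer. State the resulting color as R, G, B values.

(86, 157, 57)

With 9 swatches and endpoints inclusive, swatch 8 sits at t = (8 − 1)/(9 − 1) = 7/8 ≈ 0.875.
R = 143 + 0.875 × (78 − 143) = 86.125 → 86
G = 100 + 0.875 × (165 − 100) = 156.875 → 157
B = 106 + 0.875 × (50 − 106) = 57 → 57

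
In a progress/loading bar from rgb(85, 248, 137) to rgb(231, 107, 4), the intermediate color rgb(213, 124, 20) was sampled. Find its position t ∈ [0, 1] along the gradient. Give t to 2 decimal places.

Invert the lerp on the R channel (largest span, 146): t = (213 − 85) / (231 − 85) = 128/146 = 0.87671.
Check on G: (124 − 248)/(107 − 248) = 0.8794 ✓

0.88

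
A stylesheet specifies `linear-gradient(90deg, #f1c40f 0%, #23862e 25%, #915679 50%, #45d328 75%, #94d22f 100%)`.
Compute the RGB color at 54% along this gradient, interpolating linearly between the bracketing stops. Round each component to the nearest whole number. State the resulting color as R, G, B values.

(133, 106, 108)

54% lies between the 50% and 75% stops, so the local fraction is t = (54 − 50)/(75 − 50) = 4/25 ≈ 0.16.
#915679 → (145, 86, 121); #45d328 → (69, 211, 40).
R = 145 + 0.16 × (69 − 145) = 132.84 → 133
G = 86 + 0.16 × (211 − 86) = 106 → 106
B = 121 + 0.16 × (40 − 121) = 108.04 → 108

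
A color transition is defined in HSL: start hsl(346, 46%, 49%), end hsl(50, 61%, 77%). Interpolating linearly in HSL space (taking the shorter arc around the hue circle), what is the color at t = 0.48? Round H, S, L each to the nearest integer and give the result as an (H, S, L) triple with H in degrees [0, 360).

(17, 53, 62)

Hue: 50 − 346 = -296°, but |-296| > 180 so the shorter arc goes the other way: Δh = -296 + 360 = 64°.
H = 346 + 0.48 × (64) = 376.72 → 377 → 377 mod 360 = 17°
S = 46 + 0.48 × (61 − 46) = 53.2 → 53%
L = 49 + 0.48 × (77 − 49) = 62.44 → 62%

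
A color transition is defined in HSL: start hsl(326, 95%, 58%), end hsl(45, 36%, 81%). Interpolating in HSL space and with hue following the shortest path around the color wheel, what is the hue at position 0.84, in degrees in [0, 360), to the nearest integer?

Hue: 45 − 326 = -281°, but |-281| > 180 so the shorter arc goes the other way: Δh = -281 + 360 = 79°.
H = 326 + 0.84 × (79) = 392.36 → 392 → 392 mod 360 = 32°

32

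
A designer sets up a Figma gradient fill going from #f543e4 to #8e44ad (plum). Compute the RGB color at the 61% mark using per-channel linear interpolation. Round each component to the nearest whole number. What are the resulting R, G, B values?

#f543e4 → (245, 67, 228); #8e44ad → (142, 68, 173).
61% corresponds to t = 0.61.
R = 245 + 0.61 × (142 − 245) = 245 + 0.61 × -103 = 182.17 → 182
G = 67 + 0.61 × (68 − 67) = 67 + 0.61 × 1 = 67.61 → 68
B = 228 + 0.61 × (173 − 228) = 228 + 0.61 × -55 = 194.45 → 194

(182, 68, 194)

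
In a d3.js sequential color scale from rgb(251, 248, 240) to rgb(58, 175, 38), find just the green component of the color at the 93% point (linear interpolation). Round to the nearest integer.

180

G = 248 + 0.93 × (175 − 248) = 180.11 → 180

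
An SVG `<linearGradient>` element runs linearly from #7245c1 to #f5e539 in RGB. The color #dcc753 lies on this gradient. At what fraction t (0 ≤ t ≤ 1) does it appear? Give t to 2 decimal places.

Invert the lerp on the G channel (largest span, 160): t = (199 − 69) / (229 − 69) = 130/160 = 0.8125.
Check on R: (220 − 114)/(245 − 114) = 0.8092 ✓

0.81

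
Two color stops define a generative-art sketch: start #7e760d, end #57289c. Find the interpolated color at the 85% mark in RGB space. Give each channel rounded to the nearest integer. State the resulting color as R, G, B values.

(93, 52, 135)

#7e760d → (126, 118, 13); #57289c → (87, 40, 156).
85% corresponds to t = 0.85.
R = 126 + 0.85 × (87 − 126) = 126 + 0.85 × -39 = 92.85 → 93
G = 118 + 0.85 × (40 − 118) = 118 + 0.85 × -78 = 51.7 → 52
B = 13 + 0.85 × (156 − 13) = 13 + 0.85 × 143 = 134.55 → 135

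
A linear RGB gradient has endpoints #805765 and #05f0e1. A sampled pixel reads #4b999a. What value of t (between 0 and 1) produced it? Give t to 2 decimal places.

Invert the lerp on the G channel (largest span, 153): t = (153 − 87) / (240 − 87) = 66/153 = 0.43137.
Check on R: (75 − 128)/(5 − 128) = 0.4309 ✓

0.43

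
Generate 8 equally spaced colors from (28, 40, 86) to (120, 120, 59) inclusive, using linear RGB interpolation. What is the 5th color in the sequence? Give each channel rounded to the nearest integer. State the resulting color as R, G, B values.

(81, 86, 71)

With 8 swatches and endpoints inclusive, swatch 5 sits at t = (5 − 1)/(8 − 1) = 4/7 ≈ 0.5714.
R = 28 + 0.5714 × (120 − 28) = 80.569 → 81
G = 40 + 0.5714 × (120 − 40) = 85.712 → 86
B = 86 + 0.5714 × (59 − 86) = 70.572 → 71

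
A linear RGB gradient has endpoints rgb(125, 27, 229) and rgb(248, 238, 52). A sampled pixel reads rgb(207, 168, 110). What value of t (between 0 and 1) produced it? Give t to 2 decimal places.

Invert the lerp on the G channel (largest span, 211): t = (168 − 27) / (238 − 27) = 141/211 = 0.66825.
Check on R: (207 − 125)/(248 − 125) = 0.6667 ✓

0.67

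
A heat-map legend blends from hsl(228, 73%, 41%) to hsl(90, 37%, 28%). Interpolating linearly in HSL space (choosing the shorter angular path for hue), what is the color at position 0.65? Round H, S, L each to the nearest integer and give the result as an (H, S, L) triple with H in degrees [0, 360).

(138, 50, 33)

Hue arc: Δh = 90 − 228 = -138° (|Δh| ≤ 180, already the shorter path).
H = 228 + 0.65 × (-138) = 138.3 → 138°
S = 73 + 0.65 × (37 − 73) = 49.6 → 50%
L = 41 + 0.65 × (28 − 41) = 32.55 → 33%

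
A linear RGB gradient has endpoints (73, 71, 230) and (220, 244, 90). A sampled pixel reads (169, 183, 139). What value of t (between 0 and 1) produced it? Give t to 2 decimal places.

Invert the lerp on the G channel (largest span, 173): t = (183 − 71) / (244 − 71) = 112/173 = 0.6474.
Check on R: (169 − 73)/(220 − 73) = 0.6531 ✓

0.65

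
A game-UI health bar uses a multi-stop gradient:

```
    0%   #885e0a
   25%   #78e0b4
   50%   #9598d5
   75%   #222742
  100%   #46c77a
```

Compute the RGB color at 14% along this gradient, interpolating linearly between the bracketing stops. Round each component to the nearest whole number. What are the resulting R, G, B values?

14% lies between the 0% and 25% stops, so the local fraction is t = (14 − 0)/(25 − 0) = 14/25 ≈ 0.56.
#885e0a → (136, 94, 10); #78e0b4 → (120, 224, 180).
R = 136 + 0.56 × (120 − 136) = 127.04 → 127
G = 94 + 0.56 × (224 − 94) = 166.8 → 167
B = 10 + 0.56 × (180 − 10) = 105.2 → 105

(127, 167, 105)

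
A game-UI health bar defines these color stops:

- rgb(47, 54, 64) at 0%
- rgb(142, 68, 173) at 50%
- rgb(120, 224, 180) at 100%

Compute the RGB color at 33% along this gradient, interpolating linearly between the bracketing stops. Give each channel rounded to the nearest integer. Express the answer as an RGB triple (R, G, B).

(110, 63, 136)

33% lies between the 0% and 50% stops, so the local fraction is t = (33 − 0)/(50 − 0) = 33/50 ≈ 0.66.
R = 47 + 0.66 × (142 − 47) = 109.7 → 110
G = 54 + 0.66 × (68 − 54) = 63.24 → 63
B = 64 + 0.66 × (173 − 64) = 135.94 → 136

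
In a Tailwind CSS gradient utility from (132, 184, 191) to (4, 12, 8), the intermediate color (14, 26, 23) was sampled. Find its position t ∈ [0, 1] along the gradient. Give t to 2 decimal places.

0.92

Invert the lerp on the B channel (largest span, 183): t = (23 − 191) / (8 − 191) = -168/-183 = 0.91803.
Check on R: (14 − 132)/(4 − 132) = 0.9219 ✓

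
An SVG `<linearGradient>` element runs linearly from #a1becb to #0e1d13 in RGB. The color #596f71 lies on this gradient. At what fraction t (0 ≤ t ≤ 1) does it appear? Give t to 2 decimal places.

Invert the lerp on the B channel (largest span, 184): t = (113 − 203) / (19 − 203) = -90/-184 = 0.48913.
Check on R: (89 − 161)/(14 − 161) = 0.4898 ✓

0.49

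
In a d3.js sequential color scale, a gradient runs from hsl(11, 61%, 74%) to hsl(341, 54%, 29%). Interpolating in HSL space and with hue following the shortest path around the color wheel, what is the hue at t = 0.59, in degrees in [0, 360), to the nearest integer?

353

Hue: 341 − 11 = 330°, but |330| > 180 so the shorter arc goes the other way: Δh = 330 − 360 = -30°.
H = 11 + 0.59 × (-30) = -6.7 → -7 → -7 mod 360 = 353°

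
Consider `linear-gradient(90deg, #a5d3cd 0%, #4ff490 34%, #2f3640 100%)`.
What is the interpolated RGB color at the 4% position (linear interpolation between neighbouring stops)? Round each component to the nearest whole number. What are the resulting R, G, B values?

4% lies between the 0% and 34% stops, so the local fraction is t = (4 − 0)/(34 − 0) = 4/34 ≈ 0.1176.
#a5d3cd → (165, 211, 205); #4ff490 → (79, 244, 144).
R = 165 + 0.1176 × (79 − 165) = 154.886 → 155
G = 211 + 0.1176 × (244 − 211) = 214.881 → 215
B = 205 + 0.1176 × (144 − 205) = 197.826 → 198

(155, 215, 198)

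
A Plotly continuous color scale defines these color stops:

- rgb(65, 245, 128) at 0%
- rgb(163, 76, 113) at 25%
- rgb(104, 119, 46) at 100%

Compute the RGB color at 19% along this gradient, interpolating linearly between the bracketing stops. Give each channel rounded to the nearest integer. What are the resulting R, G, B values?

19% lies between the 0% and 25% stops, so the local fraction is t = (19 − 0)/(25 − 0) = 19/25 ≈ 0.76.
R = 65 + 0.76 × (163 − 65) = 139.48 → 139
G = 245 + 0.76 × (76 − 245) = 116.56 → 117
B = 128 + 0.76 × (113 − 128) = 116.6 → 117

(139, 117, 117)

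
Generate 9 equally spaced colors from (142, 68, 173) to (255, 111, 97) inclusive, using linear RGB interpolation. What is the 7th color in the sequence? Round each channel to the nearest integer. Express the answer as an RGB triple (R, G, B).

(227, 100, 116)

With 9 swatches and endpoints inclusive, swatch 7 sits at t = (7 − 1)/(9 − 1) = 6/8 ≈ 0.75.
R = 142 + 0.75 × (255 − 142) = 226.75 → 227
G = 68 + 0.75 × (111 − 68) = 100.25 → 100
B = 173 + 0.75 × (97 − 173) = 116 → 116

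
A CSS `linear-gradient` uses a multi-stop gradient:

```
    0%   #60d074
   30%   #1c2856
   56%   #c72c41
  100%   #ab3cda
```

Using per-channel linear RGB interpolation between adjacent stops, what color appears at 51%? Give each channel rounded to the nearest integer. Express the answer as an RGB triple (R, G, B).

51% lies between the 30% and 56% stops, so the local fraction is t = (51 − 30)/(56 − 30) = 21/26 ≈ 0.8077.
#1c2856 → (28, 40, 86); #c72c41 → (199, 44, 65).
R = 28 + 0.8077 × (199 − 28) = 166.117 → 166
G = 40 + 0.8077 × (44 − 40) = 43.231 → 43
B = 86 + 0.8077 × (65 − 86) = 69.038 → 69

(166, 43, 69)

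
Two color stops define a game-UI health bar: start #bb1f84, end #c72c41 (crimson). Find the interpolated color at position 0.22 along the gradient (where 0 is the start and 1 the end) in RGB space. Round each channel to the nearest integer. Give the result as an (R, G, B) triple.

(190, 34, 117)

#bb1f84 → (187, 31, 132); #c72c41 → (199, 44, 65).
R = 187 + 0.22 × (199 − 187) = 187 + 0.22 × 12 = 189.64 → 190
G = 31 + 0.22 × (44 − 31) = 31 + 0.22 × 13 = 33.86 → 34
B = 132 + 0.22 × (65 − 132) = 132 + 0.22 × -67 = 117.26 → 117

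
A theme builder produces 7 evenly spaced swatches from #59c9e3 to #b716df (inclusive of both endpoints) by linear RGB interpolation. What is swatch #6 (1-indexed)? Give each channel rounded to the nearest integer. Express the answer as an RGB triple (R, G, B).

(167, 52, 224)

With 7 swatches and endpoints inclusive, swatch 6 sits at t = (6 − 1)/(7 − 1) = 5/6 ≈ 0.8333.
#59c9e3 → (89, 201, 227); #b716df → (183, 22, 223).
R = 89 + 0.8333 × (183 − 89) = 167.33 → 167
G = 201 + 0.8333 × (22 − 201) = 51.839 → 52
B = 227 + 0.8333 × (223 − 227) = 223.667 → 224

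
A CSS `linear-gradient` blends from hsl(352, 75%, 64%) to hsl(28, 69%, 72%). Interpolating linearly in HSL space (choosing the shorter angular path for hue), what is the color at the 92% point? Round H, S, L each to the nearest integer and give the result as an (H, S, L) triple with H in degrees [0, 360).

(25, 69, 71)

Hue: 28 − 352 = -324°, but |-324| > 180 so the shorter arc goes the other way: Δh = -324 + 360 = 36°.
H = 352 + 0.92 × (36) = 385.12 → 385 → 385 mod 360 = 25°
S = 75 + 0.92 × (69 − 75) = 69.48 → 69%
L = 64 + 0.92 × (72 − 64) = 71.36 → 71%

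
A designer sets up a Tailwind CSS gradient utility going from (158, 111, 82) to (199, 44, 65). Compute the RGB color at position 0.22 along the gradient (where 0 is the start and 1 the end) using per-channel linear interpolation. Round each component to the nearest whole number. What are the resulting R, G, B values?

R = 158 + 0.22 × (199 − 158) = 158 + 0.22 × 41 = 167.02 → 167
G = 111 + 0.22 × (44 − 111) = 111 + 0.22 × -67 = 96.26 → 96
B = 82 + 0.22 × (65 − 82) = 82 + 0.22 × -17 = 78.26 → 78
So the blended color is (167, 96, 78), about #a7604e.

(167, 96, 78)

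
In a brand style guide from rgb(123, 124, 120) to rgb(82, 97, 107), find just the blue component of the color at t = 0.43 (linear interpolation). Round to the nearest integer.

B = 120 + 0.43 × (107 − 120) = 114.41 → 114

114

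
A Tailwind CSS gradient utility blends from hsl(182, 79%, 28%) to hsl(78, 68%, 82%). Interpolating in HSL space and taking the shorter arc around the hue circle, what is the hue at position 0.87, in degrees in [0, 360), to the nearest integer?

92

Hue arc: Δh = 78 − 182 = -104° (|Δh| ≤ 180, already the shorter path).
H = 182 + 0.87 × (-104) = 91.52 → 92°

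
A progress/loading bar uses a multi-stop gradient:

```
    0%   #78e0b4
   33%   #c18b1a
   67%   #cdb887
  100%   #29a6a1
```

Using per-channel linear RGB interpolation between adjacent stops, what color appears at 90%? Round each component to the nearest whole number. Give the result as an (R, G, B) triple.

(91, 171, 153)

90% lies between the 67% and 100% stops, so the local fraction is t = (90 − 67)/(100 − 67) = 23/33 ≈ 0.697.
#cdb887 → (205, 184, 135); #29a6a1 → (41, 166, 161).
R = 205 + 0.697 × (41 − 205) = 90.692 → 91
G = 184 + 0.697 × (166 − 184) = 171.454 → 171
B = 135 + 0.697 × (161 − 135) = 153.122 → 153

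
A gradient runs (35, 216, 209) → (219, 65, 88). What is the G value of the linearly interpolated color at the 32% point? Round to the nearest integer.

168

G = 216 + 0.32 × (65 − 216) = 167.68 → 168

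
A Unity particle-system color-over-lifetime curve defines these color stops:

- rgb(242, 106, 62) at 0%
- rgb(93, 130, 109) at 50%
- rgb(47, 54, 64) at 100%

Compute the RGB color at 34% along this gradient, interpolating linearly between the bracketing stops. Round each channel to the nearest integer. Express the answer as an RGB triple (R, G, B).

34% lies between the 0% and 50% stops, so the local fraction is t = (34 − 0)/(50 − 0) = 34/50 ≈ 0.68.
R = 242 + 0.68 × (93 − 242) = 140.68 → 141
G = 106 + 0.68 × (130 − 106) = 122.32 → 122
B = 62 + 0.68 × (109 − 62) = 93.96 → 94

(141, 122, 94)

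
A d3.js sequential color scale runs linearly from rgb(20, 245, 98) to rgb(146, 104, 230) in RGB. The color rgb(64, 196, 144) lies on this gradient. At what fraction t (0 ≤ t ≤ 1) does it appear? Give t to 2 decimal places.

0.35

Invert the lerp on the G channel (largest span, 141): t = (196 − 245) / (104 − 245) = -49/-141 = 0.34752.
Check on R: (64 − 20)/(146 − 20) = 0.3492 ✓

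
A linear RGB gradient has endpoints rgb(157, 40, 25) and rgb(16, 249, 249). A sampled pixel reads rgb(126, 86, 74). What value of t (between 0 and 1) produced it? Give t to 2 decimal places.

0.22

Invert the lerp on the B channel (largest span, 224): t = (74 − 25) / (249 − 25) = 49/224 = 0.21875.
Check on R: (126 − 157)/(16 − 157) = 0.2199 ✓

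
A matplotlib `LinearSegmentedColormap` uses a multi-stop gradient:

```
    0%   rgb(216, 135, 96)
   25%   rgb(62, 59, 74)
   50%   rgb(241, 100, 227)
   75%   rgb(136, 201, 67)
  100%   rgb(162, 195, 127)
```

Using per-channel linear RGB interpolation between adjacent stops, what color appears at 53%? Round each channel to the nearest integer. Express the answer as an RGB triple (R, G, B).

(228, 112, 208)

53% lies between the 50% and 75% stops, so the local fraction is t = (53 − 50)/(75 − 50) = 3/25 ≈ 0.12.
R = 241 + 0.12 × (136 − 241) = 228.4 → 228
G = 100 + 0.12 × (201 − 100) = 112.12 → 112
B = 227 + 0.12 × (67 − 227) = 207.8 → 208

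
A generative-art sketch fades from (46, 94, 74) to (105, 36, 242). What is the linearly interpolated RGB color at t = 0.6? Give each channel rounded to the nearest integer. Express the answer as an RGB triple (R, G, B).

R = 46 + 0.6 × (105 − 46) = 46 + 0.6 × 59 = 81.4 → 81
G = 94 + 0.6 × (36 − 94) = 94 + 0.6 × -58 = 59.2 → 59
B = 74 + 0.6 × (242 − 74) = 74 + 0.6 × 168 = 174.8 → 175

(81, 59, 175)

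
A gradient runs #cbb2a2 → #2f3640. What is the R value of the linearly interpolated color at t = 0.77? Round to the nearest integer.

R₁ = 203 (from #cbb2a2), R₂ = 47 (from #2f3640).
R = 203 + 0.77 × (47 − 203) = 82.88 → 83

83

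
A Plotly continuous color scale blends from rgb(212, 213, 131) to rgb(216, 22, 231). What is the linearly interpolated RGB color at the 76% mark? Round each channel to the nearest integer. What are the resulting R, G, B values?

(215, 68, 207)

76% corresponds to t = 0.76.
R = 212 + 0.76 × (216 − 212) = 212 + 0.76 × 4 = 215.04 → 215
G = 213 + 0.76 × (22 − 213) = 213 + 0.76 × -191 = 67.84 → 68
B = 131 + 0.76 × (231 − 131) = 131 + 0.76 × 100 = 207 → 207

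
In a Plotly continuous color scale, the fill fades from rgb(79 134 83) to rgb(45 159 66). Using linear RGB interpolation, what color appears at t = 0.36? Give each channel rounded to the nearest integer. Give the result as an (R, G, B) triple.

R = 79 + 0.36 × (45 − 79) = 79 + 0.36 × -34 = 66.76 → 67
G = 134 + 0.36 × (159 − 134) = 134 + 0.36 × 25 = 143 → 143
B = 83 + 0.36 × (66 − 83) = 83 + 0.36 × -17 = 76.88 → 77
So the blended color is (67, 143, 77), about #438f4d.

(67, 143, 77)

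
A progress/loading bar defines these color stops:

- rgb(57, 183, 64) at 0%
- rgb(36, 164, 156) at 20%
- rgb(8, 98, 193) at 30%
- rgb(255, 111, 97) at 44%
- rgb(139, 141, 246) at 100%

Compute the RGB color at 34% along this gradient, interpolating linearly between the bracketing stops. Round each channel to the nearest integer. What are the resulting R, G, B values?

34% lies between the 30% and 44% stops, so the local fraction is t = (34 − 30)/(44 − 30) = 4/14 ≈ 0.2857.
R = 8 + 0.2857 × (255 − 8) = 78.568 → 79
G = 98 + 0.2857 × (111 − 98) = 101.714 → 102
B = 193 + 0.2857 × (97 − 193) = 165.573 → 166

(79, 102, 166)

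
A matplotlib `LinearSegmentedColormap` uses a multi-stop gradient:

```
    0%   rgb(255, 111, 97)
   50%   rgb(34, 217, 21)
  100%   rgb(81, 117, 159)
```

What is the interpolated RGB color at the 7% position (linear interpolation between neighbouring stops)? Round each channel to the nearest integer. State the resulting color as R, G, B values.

7% lies between the 0% and 50% stops, so the local fraction is t = (7 − 0)/(50 − 0) = 7/50 ≈ 0.14.
R = 255 + 0.14 × (34 − 255) = 224.06 → 224
G = 111 + 0.14 × (217 − 111) = 125.84 → 126
B = 97 + 0.14 × (21 − 97) = 86.36 → 86

(224, 126, 86)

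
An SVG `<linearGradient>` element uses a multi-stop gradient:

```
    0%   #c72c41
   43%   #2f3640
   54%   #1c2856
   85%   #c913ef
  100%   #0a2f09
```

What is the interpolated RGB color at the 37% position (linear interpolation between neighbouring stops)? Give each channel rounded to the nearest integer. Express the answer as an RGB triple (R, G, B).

37% lies between the 0% and 43% stops, so the local fraction is t = (37 − 0)/(43 − 0) = 37/43 ≈ 0.8605.
#c72c41 → (199, 44, 65); #2f3640 → (47, 54, 64).
R = 199 + 0.8605 × (47 − 199) = 68.204 → 68
G = 44 + 0.8605 × (54 − 44) = 52.605 → 53
B = 65 + 0.8605 × (64 − 65) = 64.139 → 64

(68, 53, 64)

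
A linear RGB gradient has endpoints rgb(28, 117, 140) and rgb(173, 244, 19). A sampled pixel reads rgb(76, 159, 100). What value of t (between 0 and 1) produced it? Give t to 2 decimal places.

Invert the lerp on the R channel (largest span, 145): t = (76 − 28) / (173 − 28) = 48/145 = 0.33103.
Check on G: (159 − 117)/(244 − 117) = 0.3307 ✓

0.33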